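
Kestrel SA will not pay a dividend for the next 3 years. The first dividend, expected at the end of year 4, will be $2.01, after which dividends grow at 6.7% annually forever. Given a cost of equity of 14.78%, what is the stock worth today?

$16.45

Deferred-dividend DDM. At t=3 the remaining stream is a growing perpetuity with first payment D_4 = 2.01.
V_3 = D_4/(r−g) = 2.01/(0.1478−0.067) = 24.8762
P₀ = V_3/(1+r)^3 = 24.8762/(1+0.1478)^3 = 16.4508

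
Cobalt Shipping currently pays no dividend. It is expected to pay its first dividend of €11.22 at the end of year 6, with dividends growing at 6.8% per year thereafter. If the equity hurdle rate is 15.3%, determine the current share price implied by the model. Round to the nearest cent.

€64.78

Deferred-dividend DDM. At t=5 the remaining stream is a growing perpetuity with first payment D_6 = 11.22.
V_5 = D_6/(r−g) = 11.22/(0.153−0.068) = 132.0000
P₀ = V_5/(1+r)^5 = 132.0000/(1+0.153)^5 = 64.7780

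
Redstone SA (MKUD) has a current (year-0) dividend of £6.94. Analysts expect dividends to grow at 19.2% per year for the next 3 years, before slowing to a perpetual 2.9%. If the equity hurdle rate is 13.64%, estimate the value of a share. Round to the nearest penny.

Two-stage DDM. Project D₁…D_3 at 0.192, terminal growth 0.029, discount at r = 0.1364.
D_1 = 8.2725
D_2 = 9.8608
D_3 = 11.7541
Terminal value at t=3: TV = D_4/(r−g) = 12.0949/(0.1364−0.029) = 112.6158
P₀ = 8.2725/(1+0.1364)^1 + 9.8608/(1+0.1364)^2 + 11.7541/(1+0.1364)^3 + 112.6158/(1+0.1364)^3 = 99.6617

£99.66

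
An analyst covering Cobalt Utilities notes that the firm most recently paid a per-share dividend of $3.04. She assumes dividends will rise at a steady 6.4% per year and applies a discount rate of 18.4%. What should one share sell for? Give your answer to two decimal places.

$26.95

Gordon growth model: P₀ = D₁/(r − g). D₁ = 3.04 × (1 + 0.064) = 3.2346.
P₀ = 3.2346 / (0.184 − 0.064) = 3.2346 / 0.12 = 26.9547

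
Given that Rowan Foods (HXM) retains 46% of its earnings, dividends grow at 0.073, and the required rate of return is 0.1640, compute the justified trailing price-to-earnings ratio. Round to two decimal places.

6.37

Payout ratio b = 1 − 0.46 = 0.54.
Justified trailing P/E = b(1+g)/(r−g) = 0.54×(1+0.073)/(0.164−0.073) = 6.3673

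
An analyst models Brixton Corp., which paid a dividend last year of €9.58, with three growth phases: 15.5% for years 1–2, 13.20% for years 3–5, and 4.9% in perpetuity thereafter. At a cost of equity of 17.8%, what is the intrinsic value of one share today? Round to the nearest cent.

€110.58

Three-stage DDM. Project D₁…D_5; terminal Gordon value at t=5 with g = 0.049; discount at r = 0.178.
D_1 = 11.0649
D_2 = 12.7800
D_3 = 14.4669
D_4 = 16.3765
D_5 = 18.5383
TV_5 = 19.4466/(0.178−0.049) = 150.7490
P₀ = Σ Dₜ/(1+r)ᵗ + TV_5/(1+r)^5 = 110.5841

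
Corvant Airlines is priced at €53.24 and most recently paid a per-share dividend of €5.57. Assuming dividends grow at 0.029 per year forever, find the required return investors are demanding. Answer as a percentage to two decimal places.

Rearranging the constant-growth DDM: r = D₁/P₀ + g.
D₁ = 5.57 × (1 + 0.029) = 5.7315.
r = 5.7315 / 53.24 + 0.029 = 0.10765 + 0.029 = 0.13665

13.67%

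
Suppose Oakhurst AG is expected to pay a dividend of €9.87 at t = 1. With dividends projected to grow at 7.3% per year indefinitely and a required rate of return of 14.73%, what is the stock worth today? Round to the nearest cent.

€132.84

Gordon growth model: P₀ = D₁/(r − g), with D₁ = 9.87 given directly.
P₀ = 9.8700 / (0.1473 − 0.073) = 9.8700 / 0.0743 = 132.8398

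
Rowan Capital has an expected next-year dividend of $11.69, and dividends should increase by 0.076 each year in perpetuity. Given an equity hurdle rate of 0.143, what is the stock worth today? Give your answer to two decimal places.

$174.48

Gordon growth model: P₀ = D₁/(r − g), with D₁ = 11.69 given directly.
P₀ = 11.6900 / (0.143 − 0.076) = 11.6900 / 0.067 = 174.4776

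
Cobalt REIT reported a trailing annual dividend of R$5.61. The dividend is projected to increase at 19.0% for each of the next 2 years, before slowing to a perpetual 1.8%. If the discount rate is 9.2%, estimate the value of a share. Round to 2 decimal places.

R$104.42

Two-stage DDM. Project D₁…D_2 at 0.19, terminal growth 0.018, discount at r = 0.092.
D_1 = 6.6759
D_2 = 7.9443
Terminal value at t=2: TV = D_3/(r−g) = 8.0873/(0.092−0.018) = 109.2881
P₀ = 6.6759/(1+0.092)^1 + 7.9443/(1+0.092)^2 + 109.2881/(1+0.092)^2 = 104.4245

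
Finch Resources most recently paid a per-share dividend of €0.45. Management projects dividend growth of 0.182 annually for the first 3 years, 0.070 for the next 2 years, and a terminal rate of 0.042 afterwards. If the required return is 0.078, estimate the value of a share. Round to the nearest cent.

€19.72

Three-stage DDM. Project D₁…D_5; terminal Gordon value at t=5 with g = 0.042; discount at r = 0.078.
D_1 = 0.5319
D_2 = 0.6287
D_3 = 0.7431
D_4 = 0.7951
D_5 = 0.8508
TV_5 = 0.8865/(0.078−0.042) = 24.6262
P₀ = Σ Dₜ/(1+r)ᵗ + TV_5/(1+r)^5 = 19.7171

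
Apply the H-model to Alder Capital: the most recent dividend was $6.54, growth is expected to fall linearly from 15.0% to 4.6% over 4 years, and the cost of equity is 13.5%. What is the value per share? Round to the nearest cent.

$92.15

H-model: P₀ = D₀[(1+g_L) + H(g_S−g_L)]/(r−g_L), with H = 4/2 = 2.
P₀ = 6.54 × [(1+0.046) + 2×(0.15−0.046)] / (0.135−0.046)
   = 6.54 × 1.2540 / 0.089 = 92.1479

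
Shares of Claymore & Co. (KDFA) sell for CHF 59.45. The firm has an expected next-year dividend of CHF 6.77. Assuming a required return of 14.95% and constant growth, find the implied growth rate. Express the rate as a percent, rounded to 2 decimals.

3.56%

From P₀ = D₁/(r − g), the implied growth is g = r − D₁/P₀.
g = 0.1495 − 6.77/59.45 = 0.1495 − 0.11388 = 0.03562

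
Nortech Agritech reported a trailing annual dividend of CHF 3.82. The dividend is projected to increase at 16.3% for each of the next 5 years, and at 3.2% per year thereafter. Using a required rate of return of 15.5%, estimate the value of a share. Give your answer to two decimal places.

CHF 52.68

Two-stage DDM. Project D₁…D_5 at 0.163, terminal growth 0.032, discount at r = 0.155.
D_1 = 4.4427
D_2 = 5.1668
D_3 = 6.0090
D_4 = 6.9885
D_5 = 8.1276
Terminal value at t=5: TV = D_6/(r−g) = 8.3877/(0.155−0.032) = 68.1925
P₀ = 4.4427/(1+0.155)^1 + 5.1668/(1+0.155)^2 + 6.0090/(1+0.155)^3 + 6.9885/(1+0.155)^4 + 8.1276/(1+0.155)^5 + 68.1925/(1+0.155)^5 = 52.6768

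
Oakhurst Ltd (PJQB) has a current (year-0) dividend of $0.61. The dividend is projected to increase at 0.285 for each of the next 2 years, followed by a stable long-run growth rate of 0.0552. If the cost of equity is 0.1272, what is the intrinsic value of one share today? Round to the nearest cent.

$13.11

Two-stage DDM. Project D₁…D_2 at 0.285, terminal growth 0.0552, discount at r = 0.1272.
D_1 = 0.7838
D_2 = 1.0072
Terminal value at t=2: TV = D_3/(r−g) = 1.0628/(0.1272−0.0552) = 14.7618
P₀ = 0.7838/(1+0.1272)^1 + 1.0072/(1+0.1272)^2 + 14.7618/(1+0.1272)^2 = 13.1063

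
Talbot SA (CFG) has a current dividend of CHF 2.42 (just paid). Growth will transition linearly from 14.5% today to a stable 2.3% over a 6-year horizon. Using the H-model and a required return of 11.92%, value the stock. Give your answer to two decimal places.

CHF 34.94

H-model: P₀ = D₀[(1+g_L) + H(g_S−g_L)]/(r−g_L), with H = 6/2 = 3.
P₀ = 2.42 × [(1+0.023) + 3×(0.145−0.023)] / (0.1192−0.023)
   = 2.42 × 1.3890 / 0.0962 = 34.9416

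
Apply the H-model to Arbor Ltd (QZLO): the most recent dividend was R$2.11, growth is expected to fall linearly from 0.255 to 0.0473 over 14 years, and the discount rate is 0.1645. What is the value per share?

H-model: P₀ = D₀[(1+g_L) + H(g_S−g_L)]/(r−g_L), with H = 14/2 = 7.
P₀ = 2.11 × [(1+0.0473) + 7×(0.255−0.0473)] / (0.1645−0.0473)
   = 2.11 × 2.5012 / 0.1172 = 45.0301

R$45.03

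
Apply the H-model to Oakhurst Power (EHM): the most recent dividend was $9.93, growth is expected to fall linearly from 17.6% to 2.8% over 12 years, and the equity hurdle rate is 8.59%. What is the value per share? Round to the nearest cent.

$328.60

H-model: P₀ = D₀[(1+g_L) + H(g_S−g_L)]/(r−g_L), with H = 12/2 = 6.
P₀ = 9.93 × [(1+0.028) + 6×(0.176−0.028)] / (0.0859−0.028)
   = 9.93 × 1.9160 / 0.0579 = 328.5990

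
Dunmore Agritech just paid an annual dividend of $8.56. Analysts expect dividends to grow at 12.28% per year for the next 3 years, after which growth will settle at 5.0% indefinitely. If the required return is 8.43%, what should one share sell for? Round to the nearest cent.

$318.50

Two-stage DDM. Project D₁…D_3 at 0.1228, terminal growth 0.05, discount at r = 0.0843.
D_1 = 9.6112
D_2 = 10.7914
D_3 = 12.1166
Terminal value at t=3: TV = D_4/(r−g) = 12.7224/(0.0843−0.05) = 370.9165
P₀ = 9.6112/(1+0.0843)^1 + 10.7914/(1+0.0843)^2 + 12.1166/(1+0.0843)^3 + 370.9165/(1+0.0843)^3 = 318.5035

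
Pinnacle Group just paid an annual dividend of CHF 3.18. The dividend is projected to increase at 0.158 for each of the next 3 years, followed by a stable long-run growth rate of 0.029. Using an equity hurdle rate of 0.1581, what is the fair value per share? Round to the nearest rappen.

CHF 34.88

Two-stage DDM. Project D₁…D_3 at 0.158, terminal growth 0.029, discount at r = 0.1581.
D_1 = 3.6824
D_2 = 4.2643
D_3 = 4.9380
Terminal value at t=3: TV = D_4/(r−g) = 5.0812/(0.1581−0.029) = 39.3588
P₀ = 3.6824/(1+0.1581)^1 + 4.2643/(1+0.1581)^2 + 4.9380/(1+0.1581)^3 + 39.3588/(1+0.1581)^3 = 34.8782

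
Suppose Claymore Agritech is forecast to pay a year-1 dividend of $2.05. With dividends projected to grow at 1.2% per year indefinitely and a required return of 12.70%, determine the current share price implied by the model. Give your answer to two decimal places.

Gordon growth model: P₀ = D₁/(r − g), with D₁ = 2.05 given directly.
P₀ = 2.0500 / (0.127 − 0.012) = 2.0500 / 0.115 = 17.8261

$17.83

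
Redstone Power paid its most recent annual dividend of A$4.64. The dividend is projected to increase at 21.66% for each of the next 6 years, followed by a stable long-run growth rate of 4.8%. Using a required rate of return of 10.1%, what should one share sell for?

A$207.08

Two-stage DDM. Project D₁…D_6 at 0.2166, terminal growth 0.048, discount at r = 0.101.
D_1 = 5.6450
D_2 = 6.8677
D_3 = 8.3553
D_4 = 10.1650
D_5 = 12.3668
D_6 = 15.0454
Terminal value at t=6: TV = D_7/(r−g) = 15.7676/(0.101−0.048) = 297.5023
P₀ = 5.6450/(1+0.101)^1 + 6.8677/(1+0.101)^2 + 8.3553/(1+0.101)^3 + 10.1650/(1+0.101)^4 + 12.3668/(1+0.101)^5 + 15.0454/(1+0.101)^6 + 297.5023/(1+0.101)^6 = 207.0805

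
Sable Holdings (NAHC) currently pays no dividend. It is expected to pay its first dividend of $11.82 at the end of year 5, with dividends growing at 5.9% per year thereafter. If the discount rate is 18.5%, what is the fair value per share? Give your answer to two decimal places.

Deferred-dividend DDM. At t=4 the remaining stream is a growing perpetuity with first payment D_5 = 11.82.
V_4 = D_5/(r−g) = 11.82/(0.185−0.059) = 93.8095
P₀ = V_4/(1+r)^4 = 93.8095/(1+0.185)^4 = 47.5744

$47.57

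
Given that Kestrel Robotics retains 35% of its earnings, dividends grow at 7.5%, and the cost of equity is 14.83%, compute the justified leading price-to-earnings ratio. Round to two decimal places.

Payout ratio b = 1 − 0.35 = 0.65.
Justified leading P/E = b/(r−g) = 0.65/(0.1483−0.075) = 8.8677

8.87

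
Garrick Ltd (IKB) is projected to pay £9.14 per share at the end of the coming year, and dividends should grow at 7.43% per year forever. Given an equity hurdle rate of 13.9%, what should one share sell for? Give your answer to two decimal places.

Gordon growth model: P₀ = D₁/(r − g), with D₁ = 9.14 given directly.
P₀ = 9.1400 / (0.139 − 0.0743) = 9.1400 / 0.0647 = 141.2674

£141.27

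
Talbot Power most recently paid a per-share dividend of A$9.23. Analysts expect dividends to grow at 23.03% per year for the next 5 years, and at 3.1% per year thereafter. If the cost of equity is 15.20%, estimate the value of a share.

Two-stage DDM. Project D₁…D_5 at 0.2303, terminal growth 0.031, discount at r = 0.152.
D_1 = 11.3557
D_2 = 13.9709
D_3 = 17.1884
D_4 = 21.1469
D_5 = 26.0170
Terminal value at t=5: TV = D_6/(r−g) = 26.8235/(0.152−0.031) = 221.6818
P₀ = 11.3557/(1+0.152)^1 + 13.9709/(1+0.152)^2 + 17.1884/(1+0.152)^3 + 21.1469/(1+0.152)^4 + 26.0170/(1+0.152)^5 + 221.6818/(1+0.152)^5 = 165.7194

A$165.72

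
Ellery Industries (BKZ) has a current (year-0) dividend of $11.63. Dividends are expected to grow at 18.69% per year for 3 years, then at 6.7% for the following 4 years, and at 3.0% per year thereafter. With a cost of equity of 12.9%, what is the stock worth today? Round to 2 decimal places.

$197.78

Three-stage DDM. Project D₁…D_7; terminal Gordon value at t=7 with g = 0.03; discount at r = 0.129.
D_1 = 13.8036
D_2 = 16.3835
D_3 = 19.4456
D_4 = 20.7485
D_5 = 22.1386
D_6 = 23.6219
D_7 = 25.2046
TV_7 = 25.9607/(0.129−0.03) = 262.2297
P₀ = Σ Dₜ/(1+r)ᵗ + TV_7/(1+r)^7 = 197.7754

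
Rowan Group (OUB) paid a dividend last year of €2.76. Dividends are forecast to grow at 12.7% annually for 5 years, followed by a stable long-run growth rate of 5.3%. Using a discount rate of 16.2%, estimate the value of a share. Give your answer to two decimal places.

€35.48

Two-stage DDM. Project D₁…D_5 at 0.127, terminal growth 0.053, discount at r = 0.162.
D_1 = 3.1105
D_2 = 3.5056
D_3 = 3.9508
D_4 = 4.4525
D_5 = 5.0180
Terminal value at t=5: TV = D_6/(r−g) = 5.2839/(0.162−0.053) = 48.4764
P₀ = 3.1105/(1+0.162)^1 + 3.5056/(1+0.162)^2 + 3.9508/(1+0.162)^3 + 4.4525/(1+0.162)^4 + 5.0180/(1+0.162)^5 + 48.4764/(1+0.162)^5 = 35.4843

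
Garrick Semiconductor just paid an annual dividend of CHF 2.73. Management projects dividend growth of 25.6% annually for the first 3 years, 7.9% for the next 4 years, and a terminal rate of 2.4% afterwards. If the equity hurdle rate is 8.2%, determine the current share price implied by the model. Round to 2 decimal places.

Three-stage DDM. Project D₁…D_7; terminal Gordon value at t=7 with g = 0.024; discount at r = 0.082.
D_1 = 3.4289
D_2 = 4.3067
D_3 = 5.4092
D_4 = 5.8365
D_5 = 6.2976
D_6 = 6.7951
D_7 = 7.3319
TV_7 = 7.5079/(0.082−0.024) = 129.4462
P₀ = Σ Dₜ/(1+r)ᵗ + TV_7/(1+r)^7 = 102.6394

CHF 102.64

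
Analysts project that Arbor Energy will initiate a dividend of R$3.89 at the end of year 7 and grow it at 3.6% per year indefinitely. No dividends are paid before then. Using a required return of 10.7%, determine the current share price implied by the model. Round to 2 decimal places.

R$29.77

Deferred-dividend DDM. At t=6 the remaining stream is a growing perpetuity with first payment D_7 = 3.89.
V_6 = D_7/(r−g) = 3.89/(0.107−0.036) = 54.7887
P₀ = V_6/(1+r)^6 = 54.7887/(1+0.107)^6 = 29.7718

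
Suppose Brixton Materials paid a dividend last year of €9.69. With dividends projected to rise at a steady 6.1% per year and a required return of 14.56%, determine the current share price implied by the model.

Gordon growth model: P₀ = D₁/(r − g). D₁ = 9.69 × (1 + 0.061) = 10.2811.
P₀ = 10.2811 / (0.1456 − 0.061) = 10.2811 / 0.0846 = 121.5259

€121.53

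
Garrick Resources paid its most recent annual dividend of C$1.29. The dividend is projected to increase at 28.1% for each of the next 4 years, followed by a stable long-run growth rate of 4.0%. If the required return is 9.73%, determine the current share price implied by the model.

C$51.20

Two-stage DDM. Project D₁…D_4 at 0.281, terminal growth 0.04, discount at r = 0.0973.
D_1 = 1.6525
D_2 = 2.1168
D_3 = 2.7117
D_4 = 3.4737
Terminal value at t=4: TV = D_5/(r−g) = 3.6126/(0.0973−0.04) = 63.0471
P₀ = 1.6525/(1+0.0973)^1 + 2.1168/(1+0.0973)^2 + 2.7117/(1+0.0973)^3 + 3.4737/(1+0.0973)^4 + 63.0471/(1+0.0973)^4 = 51.1998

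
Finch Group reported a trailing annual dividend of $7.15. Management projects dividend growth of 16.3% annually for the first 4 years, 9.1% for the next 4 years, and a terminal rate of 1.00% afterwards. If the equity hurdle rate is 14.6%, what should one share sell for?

$102.81

Three-stage DDM. Project D₁…D_8; terminal Gordon value at t=8 with g = 0.01; discount at r = 0.146.
D_1 = 8.3155
D_2 = 9.6709
D_3 = 11.2472
D_4 = 13.0805
D_5 = 14.2708
D_6 = 15.5695
D_7 = 16.9863
D_8 = 18.5321
TV_8 = 18.7174/(0.146−0.01) = 137.6279
P₀ = Σ Dₜ/(1+r)ᵗ + TV_8/(1+r)^8 = 102.8050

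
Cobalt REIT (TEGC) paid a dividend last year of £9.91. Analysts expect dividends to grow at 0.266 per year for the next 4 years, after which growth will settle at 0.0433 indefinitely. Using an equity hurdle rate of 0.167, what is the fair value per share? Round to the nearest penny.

Two-stage DDM. Project D₁…D_4 at 0.266, terminal growth 0.0433, discount at r = 0.167.
D_1 = 12.5461
D_2 = 15.8833
D_3 = 20.1083
D_4 = 25.4571
Terminal value at t=4: TV = D_5/(r−g) = 26.5594/(0.167−0.0433) = 214.7079
P₀ = 12.5461/(1+0.167)^1 + 15.8833/(1+0.167)^2 + 20.1083/(1+0.167)^3 + 25.4571/(1+0.167)^4 + 214.7079/(1+0.167)^4 = 164.5525

£164.55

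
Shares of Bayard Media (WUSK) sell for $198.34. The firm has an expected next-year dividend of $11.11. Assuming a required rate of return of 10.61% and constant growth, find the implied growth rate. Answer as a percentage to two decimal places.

From P₀ = D₁/(r − g), the implied growth is g = r − D₁/P₀.
g = 0.1061 − 11.11/198.34 = 0.1061 − 0.05601 = 0.05009

5.01%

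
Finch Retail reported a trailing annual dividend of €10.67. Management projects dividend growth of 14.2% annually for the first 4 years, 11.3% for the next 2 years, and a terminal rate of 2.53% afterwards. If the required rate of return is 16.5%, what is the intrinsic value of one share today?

€125.02

Three-stage DDM. Project D₁…D_6; terminal Gordon value at t=6 with g = 0.0253; discount at r = 0.165.
D_1 = 12.1851
D_2 = 13.9154
D_3 = 15.8914
D_4 = 18.1480
D_5 = 20.1987
D_6 = 22.4812
TV_6 = 23.0500/(0.165−0.0253) = 164.9961
P₀ = Σ Dₜ/(1+r)ᵗ + TV_6/(1+r)^6 = 125.0152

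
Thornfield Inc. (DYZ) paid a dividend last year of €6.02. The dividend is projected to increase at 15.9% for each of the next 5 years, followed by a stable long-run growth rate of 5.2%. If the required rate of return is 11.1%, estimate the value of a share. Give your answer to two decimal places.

€166.85

Two-stage DDM. Project D₁…D_5 at 0.159, terminal growth 0.052, discount at r = 0.111.
D_1 = 6.9772
D_2 = 8.0866
D_3 = 9.3723
D_4 = 10.8625
D_5 = 12.5897
Terminal value at t=5: TV = D_6/(r−g) = 13.2443/(0.111−0.052) = 224.4799
P₀ = 6.9772/(1+0.111)^1 + 8.0866/(1+0.111)^2 + 9.3723/(1+0.111)^3 + 10.8625/(1+0.111)^4 + 12.5897/(1+0.111)^5 + 224.4799/(1+0.111)^5 = 166.8529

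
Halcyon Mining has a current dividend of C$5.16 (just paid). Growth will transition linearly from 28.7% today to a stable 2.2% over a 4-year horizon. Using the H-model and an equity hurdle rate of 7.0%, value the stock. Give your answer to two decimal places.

C$166.84

H-model: P₀ = D₀[(1+g_L) + H(g_S−g_L)]/(r−g_L), with H = 4/2 = 2.
P₀ = 5.16 × [(1+0.022) + 2×(0.287−0.022)] / (0.07−0.022)
   = 5.16 × 1.5520 / 0.048 = 166.8400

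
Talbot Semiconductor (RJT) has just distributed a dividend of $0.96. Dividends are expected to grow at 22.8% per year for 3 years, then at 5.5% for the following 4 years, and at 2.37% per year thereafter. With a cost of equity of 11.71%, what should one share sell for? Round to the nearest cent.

Three-stage DDM. Project D₁…D_7; terminal Gordon value at t=7 with g = 0.0237; discount at r = 0.1171.
D_1 = 1.1789
D_2 = 1.4477
D_3 = 1.7777
D_4 = 1.8755
D_5 = 1.9787
D_6 = 2.0875
D_7 = 2.2023
TV_7 = 2.2545/(0.1171−0.0237) = 24.1380
P₀ = Σ Dₜ/(1+r)ᵗ + TV_7/(1+r)^7 = 19.0398

$19.04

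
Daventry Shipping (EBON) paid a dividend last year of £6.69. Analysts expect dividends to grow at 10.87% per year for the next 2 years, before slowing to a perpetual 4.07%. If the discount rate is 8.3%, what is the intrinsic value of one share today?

£186.36

Two-stage DDM. Project D₁…D_2 at 0.1087, terminal growth 0.0407, discount at r = 0.083.
D_1 = 7.4172
D_2 = 8.2235
Terminal value at t=2: TV = D_3/(r−g) = 8.5581/(0.083−0.0407) = 202.3203
P₀ = 7.4172/(1+0.083)^1 + 8.2235/(1+0.083)^2 + 202.3203/(1+0.083)^2 = 186.3574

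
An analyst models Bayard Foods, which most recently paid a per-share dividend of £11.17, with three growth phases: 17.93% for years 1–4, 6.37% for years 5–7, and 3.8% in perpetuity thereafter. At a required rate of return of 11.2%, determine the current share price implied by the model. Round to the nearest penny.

Three-stage DDM. Project D₁…D_7; terminal Gordon value at t=7 with g = 0.038; discount at r = 0.112.
D_1 = 13.1728
D_2 = 15.5347
D_3 = 18.3200
D_4 = 21.6048
D_5 = 22.9810
D_6 = 24.4449
D_7 = 26.0021
TV_7 = 26.9901/(0.112−0.038) = 364.7317
P₀ = Σ Dₜ/(1+r)ᵗ + TV_7/(1+r)^7 = 264.1502

£264.15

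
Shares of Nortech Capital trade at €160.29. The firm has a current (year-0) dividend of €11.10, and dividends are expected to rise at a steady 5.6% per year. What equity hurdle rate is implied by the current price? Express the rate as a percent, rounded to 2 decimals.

Rearranging the constant-growth DDM: r = D₁/P₀ + g.
D₁ = 11.10 × (1 + 0.056) = 11.7216.
r = 11.7216 / 160.29 + 0.056 = 0.07313 + 0.056 = 0.12913

12.91%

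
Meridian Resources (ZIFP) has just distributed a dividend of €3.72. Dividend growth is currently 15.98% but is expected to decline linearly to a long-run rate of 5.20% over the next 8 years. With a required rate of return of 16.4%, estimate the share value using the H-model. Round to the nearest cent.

€49.26

H-model: P₀ = D₀[(1+g_L) + H(g_S−g_L)]/(r−g_L), with H = 8/2 = 4.
P₀ = 3.72 × [(1+0.052) + 4×(0.1598−0.052)] / (0.164−0.052)
   = 3.72 × 1.4832 / 0.112 = 49.2634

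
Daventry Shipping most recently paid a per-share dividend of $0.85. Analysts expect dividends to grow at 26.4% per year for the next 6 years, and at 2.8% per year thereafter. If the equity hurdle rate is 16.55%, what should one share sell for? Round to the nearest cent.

Two-stage DDM. Project D₁…D_6 at 0.264, terminal growth 0.028, discount at r = 0.1655.
D_1 = 1.0744
D_2 = 1.3580
D_3 = 1.7166
D_4 = 2.1697
D_5 = 2.7425
D_6 = 3.4666
Terminal value at t=6: TV = D_7/(r−g) = 3.5636/(0.1655−0.028) = 25.9174
P₀ = 1.0744/(1+0.1655)^1 + 1.3580/(1+0.1655)^2 + 1.7166/(1+0.1655)^3 + 2.1697/(1+0.1655)^4 + 2.7425/(1+0.1655)^5 + 3.4666/(1+0.1655)^6 + 25.9174/(1+0.1655)^6 = 17.1799

$17.18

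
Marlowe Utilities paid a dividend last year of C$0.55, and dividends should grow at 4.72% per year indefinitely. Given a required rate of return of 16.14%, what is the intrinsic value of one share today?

Gordon growth model: P₀ = D₁/(r − g). D₁ = 0.55 × (1 + 0.0472) = 0.5760.
P₀ = 0.5760 / (0.1614 − 0.0472) = 0.5760 / 0.1142 = 5.0434

C$5.04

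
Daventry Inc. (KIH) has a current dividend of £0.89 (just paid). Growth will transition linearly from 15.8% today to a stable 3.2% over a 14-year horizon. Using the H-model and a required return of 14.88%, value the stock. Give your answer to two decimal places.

£14.58

H-model: P₀ = D₀[(1+g_L) + H(g_S−g_L)]/(r−g_L), with H = 14/2 = 7.
P₀ = 0.89 × [(1+0.032) + 7×(0.158−0.032)] / (0.1488−0.032)
   = 0.89 × 1.9140 / 0.1168 = 14.5844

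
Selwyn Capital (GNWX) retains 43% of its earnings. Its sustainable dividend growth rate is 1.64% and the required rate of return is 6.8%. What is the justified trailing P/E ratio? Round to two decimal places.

11.23

Payout ratio b = 1 − 0.43 = 0.57.
Justified trailing P/E = b(1+g)/(r−g) = 0.57×(1+0.0164)/(0.068−0.0164) = 11.2277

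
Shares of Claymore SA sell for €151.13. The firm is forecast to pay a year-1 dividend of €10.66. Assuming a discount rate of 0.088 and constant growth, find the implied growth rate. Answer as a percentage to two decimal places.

From P₀ = D₁/(r − g), the implied growth is g = r − D₁/P₀.
g = 0.088 − 10.66/151.13 = 0.088 − 0.07054 = 0.01746

1.75%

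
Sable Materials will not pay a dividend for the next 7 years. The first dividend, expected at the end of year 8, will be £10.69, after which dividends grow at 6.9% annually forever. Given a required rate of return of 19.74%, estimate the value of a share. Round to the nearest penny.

Deferred-dividend DDM. At t=7 the remaining stream is a growing perpetuity with first payment D_8 = 10.69.
V_7 = D_8/(r−g) = 10.69/(0.1974−0.069) = 83.2555
P₀ = V_7/(1+r)^7 = 83.2555/(1+0.1974)^7 = 23.5905

£23.59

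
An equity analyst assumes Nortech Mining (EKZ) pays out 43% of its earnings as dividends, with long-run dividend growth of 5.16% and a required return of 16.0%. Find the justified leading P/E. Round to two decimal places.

Justified leading P/E = b/(r−g) = 0.43/(0.16−0.0516) = 3.9668

3.97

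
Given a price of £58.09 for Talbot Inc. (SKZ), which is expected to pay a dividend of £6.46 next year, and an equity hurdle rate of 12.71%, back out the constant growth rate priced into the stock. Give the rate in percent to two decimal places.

From P₀ = D₁/(r − g), the implied growth is g = r − D₁/P₀.
g = 0.1271 − 6.46/58.09 = 0.1271 − 0.11121 = 0.01589

1.59%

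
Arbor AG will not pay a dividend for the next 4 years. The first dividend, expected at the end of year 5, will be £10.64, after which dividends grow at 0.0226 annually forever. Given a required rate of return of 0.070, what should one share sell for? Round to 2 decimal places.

Deferred-dividend DDM. At t=4 the remaining stream is a growing perpetuity with first payment D_5 = 10.64.
V_4 = D_5/(r−g) = 10.64/(0.07−0.0226) = 224.4726
P₀ = V_4/(1+r)^4 = 224.4726/(1+0.07)^4 = 171.2491

£171.25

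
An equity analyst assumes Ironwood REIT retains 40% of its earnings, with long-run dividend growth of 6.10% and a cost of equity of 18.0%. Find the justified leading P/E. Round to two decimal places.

5.04

Payout ratio b = 1 − 0.40 = 0.60.
Justified leading P/E = b/(r−g) = 0.60/(0.18−0.061) = 5.0420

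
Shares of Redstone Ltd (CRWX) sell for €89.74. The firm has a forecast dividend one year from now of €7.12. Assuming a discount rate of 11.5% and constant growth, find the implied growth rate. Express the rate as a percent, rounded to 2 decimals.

From P₀ = D₁/(r − g), the implied growth is g = r − D₁/P₀.
g = 0.115 − 7.12/89.74 = 0.115 − 0.07934 = 0.03566

3.57%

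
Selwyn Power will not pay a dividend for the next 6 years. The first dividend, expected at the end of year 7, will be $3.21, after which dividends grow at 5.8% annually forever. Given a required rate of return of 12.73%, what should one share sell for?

Deferred-dividend DDM. At t=6 the remaining stream is a growing perpetuity with first payment D_7 = 3.21.
V_6 = D_7/(r−g) = 3.21/(0.1273−0.058) = 46.3203
P₀ = V_6/(1+r)^6 = 46.3203/(1+0.1273)^6 = 22.5702

$22.57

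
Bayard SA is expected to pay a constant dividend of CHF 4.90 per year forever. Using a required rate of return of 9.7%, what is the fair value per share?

CHF 50.52

Zero-growth DDM (perpetuity): P₀ = D/r = 4.90 / 0.097 = 50.5155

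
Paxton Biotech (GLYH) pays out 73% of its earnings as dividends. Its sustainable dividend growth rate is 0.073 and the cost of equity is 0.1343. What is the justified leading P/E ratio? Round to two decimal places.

Justified leading P/E = b/(r−g) = 0.73/(0.1343−0.073) = 11.9086

11.91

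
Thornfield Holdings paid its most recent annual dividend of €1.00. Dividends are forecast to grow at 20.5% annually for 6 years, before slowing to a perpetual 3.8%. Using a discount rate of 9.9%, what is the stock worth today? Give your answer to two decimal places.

€37.95

Two-stage DDM. Project D₁…D_6 at 0.205, terminal growth 0.038, discount at r = 0.099.
D_1 = 1.2050
D_2 = 1.4520
D_3 = 1.7497
D_4 = 2.1084
D_5 = 2.5406
D_6 = 3.0614
Terminal value at t=6: TV = D_7/(r−g) = 3.1777/(0.099−0.038) = 52.0943
P₀ = 1.2050/(1+0.099)^1 + 1.4520/(1+0.099)^2 + 1.7497/(1+0.099)^3 + 2.1084/(1+0.099)^4 + 2.5406/(1+0.099)^5 + 3.0614/(1+0.099)^6 + 52.0943/(1+0.099)^6 = 37.9511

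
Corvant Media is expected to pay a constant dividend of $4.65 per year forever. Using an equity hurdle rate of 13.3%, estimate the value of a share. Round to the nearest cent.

$34.96

Zero-growth DDM (perpetuity): P₀ = D/r = 4.65 / 0.133 = 34.9624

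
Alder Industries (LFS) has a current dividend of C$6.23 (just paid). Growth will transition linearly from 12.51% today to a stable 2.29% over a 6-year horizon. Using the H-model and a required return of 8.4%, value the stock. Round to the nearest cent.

C$135.56

H-model: P₀ = D₀[(1+g_L) + H(g_S−g_L)]/(r−g_L), with H = 6/2 = 3.
P₀ = 6.23 × [(1+0.0229) + 3×(0.1251−0.0229)] / (0.084−0.0229)
   = 6.23 × 1.3295 / 0.0611 = 135.5611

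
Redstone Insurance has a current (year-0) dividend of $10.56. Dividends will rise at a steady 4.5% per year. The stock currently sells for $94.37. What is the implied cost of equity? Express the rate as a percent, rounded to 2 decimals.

Rearranging the constant-growth DDM: r = D₁/P₀ + g.
D₁ = 10.56 × (1 + 0.045) = 11.0352.
r = 11.0352 / 94.37 + 0.045 = 0.11694 + 0.045 = 0.16194

16.19%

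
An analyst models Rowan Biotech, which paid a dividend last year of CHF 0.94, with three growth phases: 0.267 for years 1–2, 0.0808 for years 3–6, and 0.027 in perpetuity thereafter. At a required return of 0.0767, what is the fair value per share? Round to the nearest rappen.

Three-stage DDM. Project D₁…D_6; terminal Gordon value at t=6 with g = 0.027; discount at r = 0.0767.
D_1 = 1.1910
D_2 = 1.5090
D_3 = 1.6309
D_4 = 1.7627
D_5 = 1.9051
D_6 = 2.0590
TV_6 = 2.1146/(0.0767−0.027) = 42.5477
P₀ = Σ Dₜ/(1+r)ᵗ + TV_6/(1+r)^6 = 34.9733

CHF 34.97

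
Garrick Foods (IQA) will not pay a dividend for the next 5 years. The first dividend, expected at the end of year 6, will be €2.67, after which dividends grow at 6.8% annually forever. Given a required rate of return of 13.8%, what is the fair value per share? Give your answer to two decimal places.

Deferred-dividend DDM. At t=5 the remaining stream is a growing perpetuity with first payment D_6 = 2.67.
V_5 = D_6/(r−g) = 2.67/(0.138−0.068) = 38.1429
P₀ = V_5/(1+r)^5 = 38.1429/(1+0.138)^5 = 19.9849

€19.98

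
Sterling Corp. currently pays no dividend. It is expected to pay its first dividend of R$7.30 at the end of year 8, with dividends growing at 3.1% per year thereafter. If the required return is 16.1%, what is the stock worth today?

Deferred-dividend DDM. At t=7 the remaining stream is a growing perpetuity with first payment D_8 = 7.30.
V_7 = D_8/(r−g) = 7.30/(0.161−0.031) = 56.1538
P₀ = V_7/(1+r)^7 = 56.1538/(1+0.161)^7 = 19.7494

R$19.75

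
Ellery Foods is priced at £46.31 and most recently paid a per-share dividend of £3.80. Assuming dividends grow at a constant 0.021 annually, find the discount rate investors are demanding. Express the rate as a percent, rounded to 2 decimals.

10.48%

Rearranging the constant-growth DDM: r = D₁/P₀ + g.
D₁ = 3.80 × (1 + 0.021) = 3.8798.
r = 3.8798 / 46.31 + 0.021 = 0.08378 + 0.021 = 0.10478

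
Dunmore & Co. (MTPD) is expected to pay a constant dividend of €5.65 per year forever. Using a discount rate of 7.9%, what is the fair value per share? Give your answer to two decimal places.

Zero-growth DDM (perpetuity): P₀ = D/r = 5.65 / 0.079 = 71.5190

€71.52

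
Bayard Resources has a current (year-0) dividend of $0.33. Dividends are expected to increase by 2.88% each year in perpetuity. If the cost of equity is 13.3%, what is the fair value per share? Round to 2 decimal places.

Gordon growth model: P₀ = D₁/(r − g). D₁ = 0.33 × (1 + 0.0288) = 0.3395.
P₀ = 0.3395 / (0.133 − 0.0288) = 0.3395 / 0.1042 = 3.2582

$3.26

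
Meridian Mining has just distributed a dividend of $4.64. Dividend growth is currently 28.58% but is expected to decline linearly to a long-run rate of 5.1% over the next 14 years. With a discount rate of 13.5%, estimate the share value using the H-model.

H-model: P₀ = D₀[(1+g_L) + H(g_S−g_L)]/(r−g_L), with H = 14/2 = 7.
P₀ = 4.64 × [(1+0.051) + 7×(0.2858−0.051)] / (0.135−0.051)
   = 4.64 × 2.6946 / 0.084 = 148.8446

$148.84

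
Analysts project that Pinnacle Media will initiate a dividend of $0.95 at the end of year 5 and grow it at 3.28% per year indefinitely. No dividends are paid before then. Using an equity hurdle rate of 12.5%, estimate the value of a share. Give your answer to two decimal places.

Deferred-dividend DDM. At t=4 the remaining stream is a growing perpetuity with first payment D_5 = 0.95.
V_4 = D_5/(r−g) = 0.95/(0.125−0.0328) = 10.3037
P₀ = V_4/(1+r)^4 = 10.3037/(1+0.125)^4 = 6.4325

$6.43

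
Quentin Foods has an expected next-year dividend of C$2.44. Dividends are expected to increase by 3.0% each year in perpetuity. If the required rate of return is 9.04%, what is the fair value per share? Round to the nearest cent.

Gordon growth model: P₀ = D₁/(r − g), with D₁ = 2.44 given directly.
P₀ = 2.4400 / (0.0904 − 0.03) = 2.4400 / 0.0604 = 40.3974

C$40.40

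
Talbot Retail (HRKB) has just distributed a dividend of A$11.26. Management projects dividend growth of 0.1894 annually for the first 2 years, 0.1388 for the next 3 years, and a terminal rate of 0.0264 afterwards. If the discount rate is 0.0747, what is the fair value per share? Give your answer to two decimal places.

A$421.48

Three-stage DDM. Project D₁…D_5; terminal Gordon value at t=5 with g = 0.0264; discount at r = 0.0747.
D_1 = 13.3926
D_2 = 15.9292
D_3 = 18.1402
D_4 = 20.6580
D_5 = 23.5254
TV_5 = 24.1464/(0.0747−0.0264) = 499.9265
P₀ = Σ Dₜ/(1+r)ᵗ + TV_5/(1+r)^5 = 421.4780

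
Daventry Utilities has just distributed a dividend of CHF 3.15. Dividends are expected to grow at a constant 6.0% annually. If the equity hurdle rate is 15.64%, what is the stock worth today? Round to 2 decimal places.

CHF 34.64

Gordon growth model: P₀ = D₁/(r − g). D₁ = 3.15 × (1 + 0.06) = 3.3390.
P₀ = 3.3390 / (0.1564 − 0.06) = 3.3390 / 0.0964 = 34.6369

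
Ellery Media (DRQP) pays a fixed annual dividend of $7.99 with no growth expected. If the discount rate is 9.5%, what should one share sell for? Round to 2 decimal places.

Zero-growth DDM (perpetuity): P₀ = D/r = 7.99 / 0.095 = 84.1053

$84.11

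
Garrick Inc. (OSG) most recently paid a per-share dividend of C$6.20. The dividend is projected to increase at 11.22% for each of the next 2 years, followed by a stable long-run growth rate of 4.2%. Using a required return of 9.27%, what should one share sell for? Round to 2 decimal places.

C$144.75

Two-stage DDM. Project D₁…D_2 at 0.1122, terminal growth 0.042, discount at r = 0.0927.
D_1 = 6.8956
D_2 = 7.6693
Terminal value at t=2: TV = D_3/(r−g) = 7.9914/(0.0927−0.042) = 157.6221
P₀ = 6.8956/(1+0.0927)^1 + 7.6693/(1+0.0927)^2 + 157.6221/(1+0.0927)^2 = 144.7465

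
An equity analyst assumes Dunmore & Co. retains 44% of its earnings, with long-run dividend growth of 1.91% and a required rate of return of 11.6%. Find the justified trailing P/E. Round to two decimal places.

Payout ratio b = 1 − 0.44 = 0.56.
Justified trailing P/E = b(1+g)/(r−g) = 0.56×(1+0.0191)/(0.116−0.0191) = 5.8895

5.89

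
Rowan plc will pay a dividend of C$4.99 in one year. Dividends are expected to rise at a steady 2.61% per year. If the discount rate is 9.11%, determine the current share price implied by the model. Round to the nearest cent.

Gordon growth model: P₀ = D₁/(r − g), with D₁ = 4.99 given directly.
P₀ = 4.9900 / (0.0911 − 0.0261) = 4.9900 / 0.065 = 76.7692

C$76.77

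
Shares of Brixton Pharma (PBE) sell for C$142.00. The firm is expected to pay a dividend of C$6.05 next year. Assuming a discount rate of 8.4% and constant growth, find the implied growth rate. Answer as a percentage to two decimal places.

From P₀ = D₁/(r − g), the implied growth is g = r − D₁/P₀.
g = 0.084 − 6.05/142.00 = 0.084 − 0.04261 = 0.04139

4.14%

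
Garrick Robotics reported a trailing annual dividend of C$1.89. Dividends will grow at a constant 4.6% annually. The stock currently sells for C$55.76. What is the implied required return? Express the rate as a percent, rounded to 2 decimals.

8.15%

Rearranging the constant-growth DDM: r = D₁/P₀ + g.
D₁ = 1.89 × (1 + 0.046) = 1.9769.
r = 1.9769 / 55.76 + 0.046 = 0.03545 + 0.046 = 0.08145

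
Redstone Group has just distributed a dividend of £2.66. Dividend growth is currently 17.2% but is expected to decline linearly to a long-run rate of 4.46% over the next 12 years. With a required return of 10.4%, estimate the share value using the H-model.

£81.01

H-model: P₀ = D₀[(1+g_L) + H(g_S−g_L)]/(r−g_L), with H = 12/2 = 6.
P₀ = 2.66 × [(1+0.0446) + 6×(0.172−0.0446)] / (0.104−0.0446)
   = 2.66 × 1.8090 / 0.0594 = 81.0091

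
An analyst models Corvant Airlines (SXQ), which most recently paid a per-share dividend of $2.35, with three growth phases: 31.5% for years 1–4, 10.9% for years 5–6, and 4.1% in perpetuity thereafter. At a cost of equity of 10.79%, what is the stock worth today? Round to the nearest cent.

$96.76

Three-stage DDM. Project D₁…D_6; terminal Gordon value at t=6 with g = 0.041; discount at r = 0.1079.
D_1 = 3.0903
D_2 = 4.0637
D_3 = 5.3437
D_4 = 7.0270
D_5 = 7.7930
D_6 = 8.6424
TV_6 = 8.9967/(0.1079−0.041) = 134.4803
P₀ = Σ Dₜ/(1+r)ᵗ + TV_6/(1+r)^6 = 96.7560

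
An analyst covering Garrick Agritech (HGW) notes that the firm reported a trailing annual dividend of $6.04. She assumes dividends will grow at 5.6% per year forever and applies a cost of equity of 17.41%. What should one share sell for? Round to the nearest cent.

Gordon growth model: P₀ = D₁/(r − g). D₁ = 6.04 × (1 + 0.056) = 6.3782.
P₀ = 6.3782 / (0.1741 − 0.056) = 6.3782 / 0.1181 = 54.0071

$54.01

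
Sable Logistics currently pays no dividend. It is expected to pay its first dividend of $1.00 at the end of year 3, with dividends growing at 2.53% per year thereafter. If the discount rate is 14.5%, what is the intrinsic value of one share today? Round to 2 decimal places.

Deferred-dividend DDM. At t=2 the remaining stream is a growing perpetuity with first payment D_3 = 1.00.
V_2 = D_3/(r−g) = 1.00/(0.145−0.0253) = 8.3542
P₀ = V_2/(1+r)^2 = 8.3542/(1+0.145)^2 = 6.3723

$6.37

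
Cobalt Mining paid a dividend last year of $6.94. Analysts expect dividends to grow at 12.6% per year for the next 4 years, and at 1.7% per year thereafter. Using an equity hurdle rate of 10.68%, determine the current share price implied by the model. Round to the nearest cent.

$113.18

Two-stage DDM. Project D₁…D_4 at 0.126, terminal growth 0.017, discount at r = 0.1068.
D_1 = 7.8144
D_2 = 8.7991
D_3 = 9.9077
D_4 = 11.1561
Terminal value at t=4: TV = D_5/(r−g) = 11.3458/(0.1068−0.017) = 126.3449
P₀ = 7.8144/(1+0.1068)^1 + 8.7991/(1+0.1068)^2 + 9.9077/(1+0.1068)^3 + 11.1561/(1+0.1068)^4 + 126.3449/(1+0.1068)^4 = 113.1790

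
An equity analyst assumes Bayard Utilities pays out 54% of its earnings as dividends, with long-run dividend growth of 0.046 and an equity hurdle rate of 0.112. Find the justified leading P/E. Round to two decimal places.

Justified leading P/E = b/(r−g) = 0.54/(0.112−0.046) = 8.1818

8.18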